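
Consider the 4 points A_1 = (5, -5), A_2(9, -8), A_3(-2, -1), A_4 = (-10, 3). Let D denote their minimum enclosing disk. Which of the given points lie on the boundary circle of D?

The farthest pair is A_2–A_4 with squared distance 482. The circle on this segment as diameter has centre (-0.5, -2.5) and r² = 482/4 = 120.5.
Check A_1: distance² to centre = 36.5 ≤ 120.5, so it lies inside.
All remaining points lie in this disk, and no smaller disk contains both endpoints, so this is the minimum enclosing circle.
The points at distance exactly r from the centre are A_2, A_4 — 2 points.

A_2, A_4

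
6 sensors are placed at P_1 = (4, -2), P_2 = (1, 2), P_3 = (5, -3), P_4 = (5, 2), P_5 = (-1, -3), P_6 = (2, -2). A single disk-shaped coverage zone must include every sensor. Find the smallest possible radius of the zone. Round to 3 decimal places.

3.905

The farthest pair is P_4–P_5 with squared distance 61. The circle on this segment as diameter has centre (2, -0.5) and r² = 61/4 = 15.25.
Check P_1: distance² to centre = 6.25 ≤ 15.25, so it lies inside.
All remaining points lie in this disk, and no smaller disk contains both endpoints, so this is the minimum enclosing circle.
r = √(15.25) ≈ 3.905.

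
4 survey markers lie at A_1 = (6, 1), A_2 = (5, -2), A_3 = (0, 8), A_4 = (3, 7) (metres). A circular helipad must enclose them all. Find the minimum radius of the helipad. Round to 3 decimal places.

The minimum enclosing circle of a finite set is fixed by two of the points (as a diameter) or three (as a circumcircle).
The farthest pair is A_2–A_3 with squared distance 125. The circle on this segment as diameter has centre (2.5, 3) and r² = 125/4 = 31.25.
Check A_1: distance² to centre = 16.25 ≤ 31.25, so it lies inside.
All remaining points lie in this disk, and no smaller disk contains both endpoints, so this is the minimum enclosing circle.
r = √(31.25) ≈ 5.590.

5.590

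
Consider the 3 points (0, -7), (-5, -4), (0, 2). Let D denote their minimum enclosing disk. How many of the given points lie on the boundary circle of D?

3

Call the three points A, B, C in the order given.
Side lengths²: AB² = 34, AC² = 81, BC² = 61.
Since AC² = 81 < 61 + 34 = 95, the triangle is acute, so the smallest enclosing circle is the circumcircle.
Circumcentre = (-0.7, -2.5), r² = 20.74.
The points at distance exactly r from the centre are (0, -7), (-5, -4), (0, 2) — 3 points.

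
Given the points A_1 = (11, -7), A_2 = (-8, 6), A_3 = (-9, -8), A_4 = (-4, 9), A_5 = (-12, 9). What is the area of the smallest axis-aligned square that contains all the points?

529

The bounding box has width 23 and height 17.
An axis-aligned square enclosing the set must have side ≥ max(width, height).
So the minimum side is max(23, 17) = 23.
Area = 23² = 529.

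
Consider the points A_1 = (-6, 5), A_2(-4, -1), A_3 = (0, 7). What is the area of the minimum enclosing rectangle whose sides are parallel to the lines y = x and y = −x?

48

In coordinates u = x + y, v = x − y the rectangle is axis-aligned; the map (x,y)→(u,v) scales areas by 2.
u-values: -1, -5, 7; range = 7 − (-5) = 12.
v-values: -11, -3, -7; range = -3 − (-11) = 8.
Area = (12 × 8) / 2 = 48.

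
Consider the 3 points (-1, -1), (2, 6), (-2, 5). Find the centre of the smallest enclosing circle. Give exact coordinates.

Call the three points A, B, C in the order given.
Side lengths²: AB² = 58, AC² = 37, BC² = 17.
Since AB² = 58 ≥ 37 + 17 = 54, the angle opposite AB is not acute, so the smallest enclosing circle has AB as diameter.
Centre = midpoint of AB = (0.5, 2.5), r² = 58/4 = 14.5.
Centre = (0.5, 2.5).

(0.5, 2.5)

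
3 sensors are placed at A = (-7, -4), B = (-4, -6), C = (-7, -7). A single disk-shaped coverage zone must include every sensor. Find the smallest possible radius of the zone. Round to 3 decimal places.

Side lengths²: AB² = 13, AC² = 9, BC² = 10.
Since AB² = 13 < 10 + 9 = 19, the triangle is acute, so the smallest enclosing circle is the circumcircle.
Circumcentre = (-35/6, -5.5), r² = 65/18.
r = √(65/18) ≈ 1.900.

1.900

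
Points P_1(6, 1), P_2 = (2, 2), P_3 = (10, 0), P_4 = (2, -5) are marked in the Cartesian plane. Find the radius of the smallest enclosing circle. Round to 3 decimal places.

By Welzl's lemma the MEC is supported by two points (diametrically opposite) or three points (on a circumcircle).
The minimum enclosing circle is determined by three boundary points: P_2, P_3, P_4.
Their circumcentre is (5.375, -1.5) with r² = 23.640625.
The farthest remaining point P_1 is at distance² 6.640625 ≤ 23.640625.
r = √(23.640625) ≈ 4.862.

4.862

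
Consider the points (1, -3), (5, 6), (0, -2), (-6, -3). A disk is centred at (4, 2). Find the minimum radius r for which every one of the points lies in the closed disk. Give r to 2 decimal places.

11.18

The required radius is the distance from (4, 2) to the farthest point.
Squared distances: 34, 17, 32, 125.
Maximum is 125, attained at (-6, -3).
r = √125 ≈ 11.18.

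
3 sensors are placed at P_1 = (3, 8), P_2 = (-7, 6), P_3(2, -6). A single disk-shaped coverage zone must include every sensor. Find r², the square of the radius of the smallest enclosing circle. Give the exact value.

64025/1058

Side lengths²: P_1P_2² = 104, P_1P_3² = 197, P_2P_3² = 225.
Since P_2P_3² = 225 < 197 + 104 = 301, the triangle is acute, so the smallest enclosing circle is the circumcircle.
Circumcentre = (-39/46, 57/46), r² = 64025/1058.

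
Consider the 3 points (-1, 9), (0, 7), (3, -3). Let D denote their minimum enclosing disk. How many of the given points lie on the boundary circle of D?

Call the three points A, B, C in the order given.
Side lengths²: AB² = 5, AC² = 160, BC² = 109.
Since AC² = 160 ≥ 109 + 5 = 114, the angle opposite AC is not acute, so the smallest enclosing circle has AC as diameter.
Centre = midpoint of AC = (1, 3), r² = 160/4 = 40.
The points at distance exactly r from the centre are (-1, 9), (3, -3) — 2 points.

2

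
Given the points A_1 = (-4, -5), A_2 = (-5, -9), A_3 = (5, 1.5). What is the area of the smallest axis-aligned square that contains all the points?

110.25

The bounding box has width 10 and height 10.5.
An axis-aligned square enclosing the set must have side ≥ max(width, height).
So the minimum side is max(10, 10.5) = 10.5.
Area = 10.5² = 110.25.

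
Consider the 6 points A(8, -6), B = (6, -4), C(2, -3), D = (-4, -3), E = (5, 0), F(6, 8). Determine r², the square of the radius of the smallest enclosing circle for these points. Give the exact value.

A smallest enclosing disk is always determined by at most three of the input points on its boundary.
The minimum enclosing circle is determined by three boundary points: A, D, F.
Their circumcentre is (175/54, 25/54) with r² = 93925/1458.
The farthest remaining point B is at distance² 40141/1458 ≤ 93925/1458.

93925/1458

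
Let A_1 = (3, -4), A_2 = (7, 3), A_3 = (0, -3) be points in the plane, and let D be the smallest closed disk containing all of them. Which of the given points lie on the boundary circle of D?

Side lengths²: A_1A_2² = 65, A_1A_3² = 10, A_2A_3² = 85.
Since A_2A_3² = 85 ≥ 65 + 10 = 75, the angle opposite A_2A_3 is not acute, so the smallest enclosing circle has A_2A_3 as diameter.
Centre = midpoint of A_2A_3 = (3.5, 0), r² = 85/4 = 21.25.
The points at distance exactly r from the centre are A_2, A_3 — 2 points.

A_2, A_3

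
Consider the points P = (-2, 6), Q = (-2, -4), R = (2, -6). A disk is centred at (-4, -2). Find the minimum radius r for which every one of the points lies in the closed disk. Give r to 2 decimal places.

8.25

The required radius is the distance from (-4, -2) to the farthest point.
Squared distances: 68, 8, 52.
Maximum is 68, attained at P.
r = √68 ≈ 8.25.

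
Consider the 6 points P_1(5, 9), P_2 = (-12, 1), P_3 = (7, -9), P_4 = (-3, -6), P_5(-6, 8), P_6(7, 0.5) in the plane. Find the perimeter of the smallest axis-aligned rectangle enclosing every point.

74

Width = max x − min x = 7 − (-12) = 19.
Height = max y − min y = 9 − (-9) = 18.
Perimeter = 2(19 + 18) = 74.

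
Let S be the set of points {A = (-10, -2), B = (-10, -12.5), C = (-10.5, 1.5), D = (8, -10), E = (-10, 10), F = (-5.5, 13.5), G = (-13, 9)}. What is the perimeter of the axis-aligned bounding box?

Width = max x − min x = 8 − (-13) = 21.
Height = max y − min y = 13.5 − (-12.5) = 26.
Perimeter = 2(21 + 26) = 94.

94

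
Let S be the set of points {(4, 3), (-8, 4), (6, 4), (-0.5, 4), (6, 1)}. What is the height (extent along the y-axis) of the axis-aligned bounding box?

3

max y = 4, min y = 1, so height = 3.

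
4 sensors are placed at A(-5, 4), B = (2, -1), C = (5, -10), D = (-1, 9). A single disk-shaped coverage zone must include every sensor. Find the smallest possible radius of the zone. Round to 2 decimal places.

A smallest enclosing disk is always determined by at most three of the input points on its boundary.
The farthest pair is C–D with squared distance 397. The circle on this segment as diameter has centre (2, -0.5) and r² = 397/4 = 99.25.
Check A: distance² to centre = 69.25 ≤ 99.25, so it lies inside.
All remaining points lie in this disk, and no smaller disk contains both endpoints, so this is the minimum enclosing circle.
r = √(99.25) ≈ 9.96.

9.96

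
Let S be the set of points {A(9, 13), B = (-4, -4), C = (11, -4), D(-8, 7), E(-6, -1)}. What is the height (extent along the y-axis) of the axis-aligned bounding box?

max y = 13, min y = -4, so height = 17.

17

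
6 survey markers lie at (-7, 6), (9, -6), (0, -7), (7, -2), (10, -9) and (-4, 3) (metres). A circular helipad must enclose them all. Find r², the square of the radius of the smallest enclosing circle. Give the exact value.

128.5

By Welzl's lemma the MEC is supported by two points (diametrically opposite) or three points (on a circumcircle).
The farthest pair is (-7, 6)–(10, -9) with squared distance 514. The circle on this segment as diameter has centre (1.5, -1.5) and r² = 514/4 = 128.5.
Check (9, -6): distance² to centre = 76.5 ≤ 128.5, so it lies inside.
All remaining points lie in this disk, and no smaller disk contains both endpoints, so this is the minimum enclosing circle.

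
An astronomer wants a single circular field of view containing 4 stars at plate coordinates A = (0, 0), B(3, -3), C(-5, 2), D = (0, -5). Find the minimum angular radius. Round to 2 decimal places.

4.72

The minimum enclosing circle of a finite set is fixed by two of the points (as a diameter) or three (as a circumcircle).
The farthest pair is B–C with squared distance 89. The circle on this segment as diameter has centre (-1, -0.5) and r² = 89/4 = 22.25.
Check A: distance² to centre = 1.25 ≤ 22.25, so it lies inside.
All remaining points lie in this disk, and no smaller disk contains both endpoints, so this is the minimum enclosing circle.
r = √(22.25) ≈ 4.72.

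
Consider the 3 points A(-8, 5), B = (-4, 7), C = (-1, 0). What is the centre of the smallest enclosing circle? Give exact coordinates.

(-74/17, 46/17)

Side lengths²: AB² = 20, AC² = 74, BC² = 58.
Since AC² = 74 < 58 + 20 = 78, the triangle is acute, so the smallest enclosing circle is the circumcircle.
Circumcentre = (-74/17, 46/17), r² = 5365/289.
Centre = (-74/17, 46/17).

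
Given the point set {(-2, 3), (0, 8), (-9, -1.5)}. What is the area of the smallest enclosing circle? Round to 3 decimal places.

134.499

Call the three points A, B, C in the order given.
Side lengths²: AB² = 29, AC² = 69.25, BC² = 171.25.
Since BC² = 171.25 ≥ 69.25 + 29 = 98.25, the angle opposite BC is not acute, so the smallest enclosing circle has BC as diameter.
Centre = midpoint of BC = (-4.5, 3.25), r² = 171.25/4 = 42.8125.
Area = π·r² = π·42.8125 ≈ 134.499.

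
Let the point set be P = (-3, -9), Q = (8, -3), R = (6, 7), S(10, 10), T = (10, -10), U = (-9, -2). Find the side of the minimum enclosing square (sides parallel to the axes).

20

The bounding box has width 19 and height 20.
An axis-aligned square enclosing the set must have side ≥ max(width, height).
So the minimum side is max(19, 20) = 20.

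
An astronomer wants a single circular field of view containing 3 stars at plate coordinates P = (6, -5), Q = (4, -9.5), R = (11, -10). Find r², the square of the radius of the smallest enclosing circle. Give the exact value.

Side lengths²: PQ² = 24.25, PR² = 50, QR² = 49.25.
Since PR² = 50 < 49.25 + 24.25 = 73.5, the triangle is acute, so the smallest enclosing circle is the circumcircle.
Circumcentre = (395/52, -437/52), r² = 19109/1352.

19109/1352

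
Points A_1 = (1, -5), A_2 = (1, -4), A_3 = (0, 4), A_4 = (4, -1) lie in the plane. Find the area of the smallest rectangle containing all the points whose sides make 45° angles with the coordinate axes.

In coordinates u = x + y, v = x − y the rectangle is axis-aligned; the map (x,y)→(u,v) scales areas by 2.
u-values: -4, -3, 4, 3; range = 4 − (-4) = 8.
v-values: 6, 5, -4, 5; range = 6 − (-4) = 10.
Area = (8 × 10) / 2 = 40.

40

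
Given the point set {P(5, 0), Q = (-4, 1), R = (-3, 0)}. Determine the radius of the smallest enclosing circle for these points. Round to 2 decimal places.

Side lengths²: PQ² = 82, PR² = 64, QR² = 2.
Since PQ² = 82 ≥ 64 + 2 = 66, the angle opposite PQ is not acute, so the smallest enclosing circle has PQ as diameter.
Centre = midpoint of PQ = (0.5, 0.5), r² = 82/4 = 20.5.
r = √(20.5) ≈ 4.53.

4.53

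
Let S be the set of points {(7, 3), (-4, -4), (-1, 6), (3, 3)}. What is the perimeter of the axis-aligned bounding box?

42

Width = max x − min x = 7 − (-4) = 11.
Height = max y − min y = 6 − (-4) = 10.
Perimeter = 2(11 + 10) = 42.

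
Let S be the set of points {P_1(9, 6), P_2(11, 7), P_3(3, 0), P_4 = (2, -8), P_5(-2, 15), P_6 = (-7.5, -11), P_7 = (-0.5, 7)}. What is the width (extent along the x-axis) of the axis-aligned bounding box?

18.5

max x = 11, min x = -7.5, so width = 18.5.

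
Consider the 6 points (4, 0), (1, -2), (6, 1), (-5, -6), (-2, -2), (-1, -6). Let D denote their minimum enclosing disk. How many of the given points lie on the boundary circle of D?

The farthest pair is (6, 1)–(-5, -6) with squared distance 170. The circle on this segment as diameter has centre (0.5, -2.5) and r² = 170/4 = 42.5.
Check (4, 0): distance² to centre = 18.5 ≤ 42.5, so it lies inside.
All remaining points lie in this disk, and no smaller disk contains both endpoints, so this is the minimum enclosing circle.
The points at distance exactly r from the centre are (6, 1), (-5, -6) — 2 points.

2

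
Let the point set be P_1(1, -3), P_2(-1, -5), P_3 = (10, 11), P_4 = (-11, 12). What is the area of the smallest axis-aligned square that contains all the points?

441

The bounding box has width 21 and height 17.
An axis-aligned square enclosing the set must have side ≥ max(width, height).
So the minimum side is max(21, 17) = 21.
Area = 21² = 441.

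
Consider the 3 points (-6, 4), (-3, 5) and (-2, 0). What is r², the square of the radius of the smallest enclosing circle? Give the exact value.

Call the three points A, B, C in the order given.
Side lengths²: AB² = 10, AC² = 32, BC² = 26.
Since AC² = 32 < 26 + 10 = 36, the triangle is acute, so the smallest enclosing circle is the circumcircle.
Circumcentre = (-3.75, 2.25), r² = 8.125.

8.125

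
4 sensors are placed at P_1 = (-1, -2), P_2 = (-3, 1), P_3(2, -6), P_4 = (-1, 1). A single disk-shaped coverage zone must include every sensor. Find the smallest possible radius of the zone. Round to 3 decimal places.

By Welzl's lemma the MEC is supported by two points (diametrically opposite) or three points (on a circumcircle).
The farthest pair is P_2–P_3 with squared distance 74. The circle on this segment as diameter has centre (-0.5, -2.5) and r² = 74/4 = 18.5.
Check P_1: distance² to centre = 0.5 ≤ 18.5, so it lies inside.
All remaining points lie in this disk, and no smaller disk contains both endpoints, so this is the minimum enclosing circle.
r = √(18.5) ≈ 4.301.

4.301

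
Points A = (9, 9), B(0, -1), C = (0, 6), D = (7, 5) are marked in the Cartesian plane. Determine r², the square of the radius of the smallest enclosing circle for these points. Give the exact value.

The minimum enclosing circle of a finite set is fixed by two of the points (as a diameter) or three (as a circumcircle).
The farthest pair is A–B with squared distance 181. The circle on this segment as diameter has centre (4.5, 4) and r² = 181/4 = 45.25.
Check C: distance² to centre = 24.25 ≤ 45.25, so it lies inside.
All remaining points lie in this disk, and no smaller disk contains both endpoints, so this is the minimum enclosing circle.

45.25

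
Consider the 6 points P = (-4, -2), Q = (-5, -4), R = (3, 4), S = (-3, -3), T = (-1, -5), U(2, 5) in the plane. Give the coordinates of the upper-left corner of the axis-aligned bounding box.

(-5, 5)

x-range [-5, 3], y-range [-5, 5].
The upper-left corner is (-5, 5).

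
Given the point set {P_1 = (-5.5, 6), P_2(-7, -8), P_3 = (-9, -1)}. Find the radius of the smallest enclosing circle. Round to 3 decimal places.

7.040

Side lengths²: P_1P_2² = 198.25, P_1P_3² = 61.25, P_2P_3² = 53.
Since P_1P_2² = 198.25 ≥ 61.25 + 53 = 114.25, the angle opposite P_1P_2 is not acute, so the smallest enclosing circle has P_1P_2 as diameter.
Centre = midpoint of P_1P_2 = (-6.25, -1), r² = 198.25/4 = 49.5625.
r = √(49.5625) ≈ 7.040.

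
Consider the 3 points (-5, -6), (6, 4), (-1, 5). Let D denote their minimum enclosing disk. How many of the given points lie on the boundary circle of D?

2

Call the three points A, B, C in the order given.
Side lengths²: AB² = 221, AC² = 137, BC² = 50.
Since AB² = 221 ≥ 137 + 50 = 187, the angle opposite AB is not acute, so the smallest enclosing circle has AB as diameter.
Centre = midpoint of AB = (0.5, -1), r² = 221/4 = 55.25.
The points at distance exactly r from the centre are (-5, -6), (6, 4) — 2 points.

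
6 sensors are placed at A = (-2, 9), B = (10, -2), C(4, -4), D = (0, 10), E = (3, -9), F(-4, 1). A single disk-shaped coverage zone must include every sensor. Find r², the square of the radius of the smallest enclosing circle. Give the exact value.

The farthest pair is D–E with squared distance 370. The circle on this segment as diameter has centre (1.5, 0.5) and r² = 370/4 = 92.5.
Check A: distance² to centre = 84.5 ≤ 92.5, so it lies inside.
All remaining points lie in this disk, and no smaller disk contains both endpoints, so this is the minimum enclosing circle.

92.5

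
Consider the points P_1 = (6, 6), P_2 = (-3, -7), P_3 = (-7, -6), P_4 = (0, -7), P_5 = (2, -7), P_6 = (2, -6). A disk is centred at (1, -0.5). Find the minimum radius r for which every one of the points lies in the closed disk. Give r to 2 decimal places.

The required radius is the distance from (1, -0.5) to the farthest point.
Squared distances: 67.25, 58.25, 94.25, 43.25, 43.25, 31.25.
Maximum is 94.25, attained at P_3.
r = √(94.25) ≈ 9.71.

9.71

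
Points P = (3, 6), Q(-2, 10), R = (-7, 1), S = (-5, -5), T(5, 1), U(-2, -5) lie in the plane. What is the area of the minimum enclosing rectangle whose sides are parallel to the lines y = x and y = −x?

152

In coordinates u = x + y, v = x − y the rectangle is axis-aligned; the map (x,y)→(u,v) scales areas by 2.
u-values: 9, 8, -6, -10, 6, -7; range = 9 − (-10) = 19.
v-values: -3, -12, -8, 0, 4, 3; range = 4 − (-12) = 16.
Area = (19 × 16) / 2 = 152.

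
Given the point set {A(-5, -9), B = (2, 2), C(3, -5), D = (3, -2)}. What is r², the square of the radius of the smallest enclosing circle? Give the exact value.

42.5

The farthest pair is A–B with squared distance 170. The circle on this segment as diameter has centre (-1.5, -3.5) and r² = 170/4 = 42.5.
Check C: distance² to centre = 22.5 ≤ 42.5, so it lies inside.
All remaining points lie in this disk, and no smaller disk contains both endpoints, so this is the minimum enclosing circle.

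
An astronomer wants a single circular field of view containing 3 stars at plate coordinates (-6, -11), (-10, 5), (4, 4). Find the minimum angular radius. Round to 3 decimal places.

Call the three points A, B, C in the order given.
Side lengths²: AB² = 272, AC² = 325, BC² = 197.
Since AC² = 325 < 272 + 197 = 469, the triangle is acute, so the smallest enclosing circle is the circumcircle.
Circumcentre = (-38/11, -41/22), r² = 43537/484.
r = √(43537/484) ≈ 9.484.

9.484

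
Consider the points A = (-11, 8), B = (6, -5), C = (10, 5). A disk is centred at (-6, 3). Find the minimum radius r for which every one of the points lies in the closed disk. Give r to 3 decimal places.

The required radius is the distance from (-6, 3) to the farthest point.
Squared distances: 50, 208, 260.
Maximum is 260, attained at C.
r = √260 ≈ 16.125.

16.125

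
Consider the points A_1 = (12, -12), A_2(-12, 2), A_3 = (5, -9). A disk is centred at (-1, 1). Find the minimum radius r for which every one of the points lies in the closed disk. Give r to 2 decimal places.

The required radius is the distance from (-1, 1) to the farthest point.
Squared distances: 338, 122, 136.
Maximum is 338, attained at A_1.
r = √338 ≈ 18.38.

18.38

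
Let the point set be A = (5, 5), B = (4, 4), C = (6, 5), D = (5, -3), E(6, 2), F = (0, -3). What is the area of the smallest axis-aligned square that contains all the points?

64

The bounding box has width 6 and height 8.
An axis-aligned square enclosing the set must have side ≥ max(width, height).
So the minimum side is max(6, 8) = 8.
Area = 8² = 64.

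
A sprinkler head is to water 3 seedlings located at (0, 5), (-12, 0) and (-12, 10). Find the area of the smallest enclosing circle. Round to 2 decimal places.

Call the three points A, B, C in the order given.
Side lengths²: AB² = 169, AC² = 169, BC² = 100.
Since AC² = 169 < 169 + 100 = 269, the triangle is acute, so the smallest enclosing circle is the circumcircle.
Circumcentre = (-169/24, 5), r² = 28561/576.
Area = π·r² = π·28561/576 ≈ 155.78.

155.78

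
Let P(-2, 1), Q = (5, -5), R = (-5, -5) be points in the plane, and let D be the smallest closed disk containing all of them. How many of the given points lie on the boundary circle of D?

3

Side lengths²: PQ² = 85, PR² = 45, QR² = 100.
Since QR² = 100 < 85 + 45 = 130, the triangle is acute, so the smallest enclosing circle is the circumcircle.
Circumcentre = (0, -3.75), r² = 26.5625.
The points at distance exactly r from the centre are P, Q, R — 3 points.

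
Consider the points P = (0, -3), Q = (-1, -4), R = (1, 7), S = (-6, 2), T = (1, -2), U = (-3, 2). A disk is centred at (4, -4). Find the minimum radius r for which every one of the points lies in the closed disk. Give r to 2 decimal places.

11.66

The required radius is the distance from (4, -4) to the farthest point.
Squared distances: 17, 25, 130, 136, 13, 85.
Maximum is 136, attained at S.
r = √136 ≈ 11.66.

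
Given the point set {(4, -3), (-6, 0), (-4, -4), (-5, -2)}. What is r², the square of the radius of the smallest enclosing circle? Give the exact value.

The farthest pair is (4, -3)–(-6, 0) with squared distance 109. The circle on this segment as diameter has centre (-1, -1.5) and r² = 109/4 = 27.25.
Check (-4, -4): distance² to centre = 15.25 ≤ 27.25, so it lies inside.
All remaining points lie in this disk, and no smaller disk contains both endpoints, so this is the minimum enclosing circle.

27.25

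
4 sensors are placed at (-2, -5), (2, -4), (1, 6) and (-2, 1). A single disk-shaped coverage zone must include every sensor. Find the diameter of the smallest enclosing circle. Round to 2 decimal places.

A smallest enclosing disk is always determined by at most three of the input points on its boundary.
The farthest pair is (-2, -5)–(1, 6) with squared distance 130. The circle on this segment as diameter has centre (-0.5, 0.5) and r² = 130/4 = 32.5.
Check (2, -4): distance² to centre = 26.5 ≤ 32.5, so it lies inside.
All remaining points lie in this disk, and no smaller disk contains both endpoints, so this is the minimum enclosing circle.
Diameter = 2r = 2√(32.5) ≈ 11.40.

11.40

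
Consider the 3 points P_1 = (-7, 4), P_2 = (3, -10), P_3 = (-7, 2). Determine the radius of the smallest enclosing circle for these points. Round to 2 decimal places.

8.60

Side lengths²: P_1P_2² = 296, P_1P_3² = 4, P_2P_3² = 244.
Since P_1P_2² = 296 ≥ 244 + 4 = 248, the angle opposite P_1P_2 is not acute, so the smallest enclosing circle has P_1P_2 as diameter.
Centre = midpoint of P_1P_2 = (-2, -3), r² = 296/4 = 74.
r = √74 ≈ 8.60.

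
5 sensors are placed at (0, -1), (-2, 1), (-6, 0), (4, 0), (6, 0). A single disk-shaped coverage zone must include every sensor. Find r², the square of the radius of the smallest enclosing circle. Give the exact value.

36

A smallest enclosing disk is always determined by at most three of the input points on its boundary.
The farthest pair is (-6, 0)–(6, 0) with squared distance 144. The circle on this segment as diameter has centre (0, 0) and r² = 144/4 = 36.
Check (0, -1): distance² to centre = 1 ≤ 36, so it lies inside.
All remaining points lie in this disk, and no smaller disk contains both endpoints, so this is the minimum enclosing circle.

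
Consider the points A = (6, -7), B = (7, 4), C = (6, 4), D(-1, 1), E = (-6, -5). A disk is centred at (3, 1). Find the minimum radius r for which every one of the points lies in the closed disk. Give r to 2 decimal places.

The required radius is the distance from (3, 1) to the farthest point.
Squared distances: 73, 25, 18, 16, 117.
Maximum is 117, attained at E.
r = √117 ≈ 10.82.

10.82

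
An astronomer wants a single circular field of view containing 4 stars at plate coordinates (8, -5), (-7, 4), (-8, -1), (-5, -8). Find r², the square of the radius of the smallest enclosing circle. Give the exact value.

The minimum enclosing circle of a finite set is fixed by two of the points (as a diameter) or three (as a circumcircle).
The minimum enclosing circle is determined by three boundary points: (8, -5), (-7, 4), (-5, -8).
Their circumcentre is (2/9, -26/27) with r² = 55981/729.
The farthest remaining point (-8, -1) is at distance² 49285/729 ≤ 55981/729.

55981/729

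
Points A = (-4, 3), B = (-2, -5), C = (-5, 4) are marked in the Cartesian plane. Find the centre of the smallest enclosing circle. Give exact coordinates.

Side lengths²: AB² = 68, AC² = 2, BC² = 90.
Since BC² = 90 ≥ 68 + 2 = 70, the angle opposite BC is not acute, so the smallest enclosing circle has BC as diameter.
Centre = midpoint of BC = (-3.5, -0.5), r² = 90/4 = 22.5.
Centre = (-3.5, -0.5).

(-3.5, -0.5)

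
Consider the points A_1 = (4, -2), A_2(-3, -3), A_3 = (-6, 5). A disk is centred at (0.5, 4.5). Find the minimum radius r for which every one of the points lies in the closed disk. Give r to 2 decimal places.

8.28

The required radius is the distance from (0.5, 4.5) to the farthest point.
Squared distances: 54.5, 68.5, 42.5.
Maximum is 68.5, attained at A_2.
r = √(68.5) ≈ 8.28.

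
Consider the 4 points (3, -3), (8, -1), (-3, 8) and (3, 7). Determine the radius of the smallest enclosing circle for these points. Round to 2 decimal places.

7.11

A smallest enclosing disk is always determined by at most three of the input points on its boundary.
The farthest pair is (8, -1)–(-3, 8) with squared distance 202. The circle on this segment as diameter has centre (2.5, 3.5) and r² = 202/4 = 50.5.
Check (3, -3): distance² to centre = 42.5 ≤ 50.5, so it lies inside.
All remaining points lie in this disk, and no smaller disk contains both endpoints, so this is the minimum enclosing circle.
r = √(50.5) ≈ 7.11.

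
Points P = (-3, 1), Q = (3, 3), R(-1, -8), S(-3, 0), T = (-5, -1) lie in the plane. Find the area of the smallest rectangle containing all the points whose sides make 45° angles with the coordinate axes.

82.5

In coordinates u = x + y, v = x − y the rectangle is axis-aligned; the map (x,y)→(u,v) scales areas by 2.
u-values: -2, 6, -9, -3, -6; range = 6 − (-9) = 15.
v-values: -4, 0, 7, -3, -4; range = 7 − (-4) = 11.
Area = (15 × 11) / 2 = 82.5.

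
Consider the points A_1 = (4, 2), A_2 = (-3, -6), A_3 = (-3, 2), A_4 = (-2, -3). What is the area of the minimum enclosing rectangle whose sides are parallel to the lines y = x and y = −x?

In coordinates u = x + y, v = x − y the rectangle is axis-aligned; the map (x,y)→(u,v) scales areas by 2.
u-values: 6, -9, -1, -5; range = 6 − (-9) = 15.
v-values: 2, 3, -5, 1; range = 3 − (-5) = 8.
Area = (15 × 8) / 2 = 60.

60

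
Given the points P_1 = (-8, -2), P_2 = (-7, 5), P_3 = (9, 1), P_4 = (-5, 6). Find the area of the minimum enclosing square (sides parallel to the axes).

The bounding box has width 17 and height 8.
An axis-aligned square enclosing the set must have side ≥ max(width, height).
So the minimum side is max(17, 8) = 17.
Area = 17² = 289.

289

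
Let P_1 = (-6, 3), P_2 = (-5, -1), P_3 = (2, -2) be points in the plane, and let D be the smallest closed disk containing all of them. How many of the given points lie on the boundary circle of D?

Side lengths²: P_1P_2² = 17, P_1P_3² = 89, P_2P_3² = 50.
Since P_1P_3² = 89 ≥ 50 + 17 = 67, the angle opposite P_1P_3 is not acute, so the smallest enclosing circle has P_1P_3 as diameter.
Centre = midpoint of P_1P_3 = (-2, 0.5), r² = 89/4 = 22.25.
The points at distance exactly r from the centre are P_1, P_3 — 2 points.

2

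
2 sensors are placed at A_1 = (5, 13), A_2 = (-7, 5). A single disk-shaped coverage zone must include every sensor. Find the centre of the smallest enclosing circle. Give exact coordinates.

(-1, 9)

The smallest circle enclosing two points has them as diameter endpoints.
Centre = midpoint = (-1, 9); r² = |A_1A_2|²/4 = 208/4 = 52.
Centre = (-1, 9).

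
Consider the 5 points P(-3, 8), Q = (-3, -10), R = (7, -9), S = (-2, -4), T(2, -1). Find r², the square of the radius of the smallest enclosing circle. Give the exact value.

The minimum enclosing circle is determined by three boundary points: P, Q, R.
Their circumcentre is (1.15, -1) with r² = 98.2225.
The farthest remaining point S is at distance² 18.9225 ≤ 98.2225.

98.2225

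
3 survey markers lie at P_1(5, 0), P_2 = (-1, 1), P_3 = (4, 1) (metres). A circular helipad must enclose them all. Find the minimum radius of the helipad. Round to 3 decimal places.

3.041

Side lengths²: P_1P_2² = 37, P_1P_3² = 2, P_2P_3² = 25.
Since P_1P_2² = 37 ≥ 25 + 2 = 27, the angle opposite P_1P_2 is not acute, so the smallest enclosing circle has P_1P_2 as diameter.
Centre = midpoint of P_1P_2 = (2, 0.5), r² = 37/4 = 9.25.
r = √(9.25) ≈ 3.041.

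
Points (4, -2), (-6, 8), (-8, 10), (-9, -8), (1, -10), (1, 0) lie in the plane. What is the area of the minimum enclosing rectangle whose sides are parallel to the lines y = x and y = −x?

In coordinates u = x + y, v = x − y the rectangle is axis-aligned; the map (x,y)→(u,v) scales areas by 2.
u-values: 2, 2, 2, -17, -9, 1; range = 2 − (-17) = 19.
v-values: 6, -14, -18, -1, 11, 1; range = 11 − (-18) = 29.
Area = (19 × 29) / 2 = 275.5.

275.5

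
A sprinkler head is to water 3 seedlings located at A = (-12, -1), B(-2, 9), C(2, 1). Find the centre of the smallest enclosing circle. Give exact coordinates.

(-16/3, 7/3)

Side lengths²: AB² = 200, AC² = 200, BC² = 80.
Since AC² = 200 < 200 + 80 = 280, the triangle is acute, so the smallest enclosing circle is the circumcircle.
Circumcentre = (-16/3, 7/3), r² = 500/9.
Centre = (-16/3, 7/3).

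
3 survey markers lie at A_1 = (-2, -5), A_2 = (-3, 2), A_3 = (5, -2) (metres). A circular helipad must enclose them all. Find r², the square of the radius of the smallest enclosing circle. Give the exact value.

Side lengths²: A_1A_2² = 50, A_1A_3² = 58, A_2A_3² = 80.
Since A_2A_3² = 80 < 58 + 50 = 108, the triangle is acute, so the smallest enclosing circle is the circumcircle.
Circumcentre = (6/13, -14/13), r² = 3625/169.

3625/169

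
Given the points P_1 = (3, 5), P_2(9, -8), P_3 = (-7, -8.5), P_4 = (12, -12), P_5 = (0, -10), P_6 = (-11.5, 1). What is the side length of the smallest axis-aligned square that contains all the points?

The bounding box has width 23.5 and height 17.
An axis-aligned square enclosing the set must have side ≥ max(width, height).
So the minimum side is max(23.5, 17) = 23.5.

23.5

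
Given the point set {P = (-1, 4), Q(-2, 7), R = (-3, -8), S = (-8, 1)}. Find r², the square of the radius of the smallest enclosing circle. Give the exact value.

A smallest enclosing disk is always determined by at most three of the input points on its boundary.
The farthest pair is Q–R with squared distance 226. The circle on this segment as diameter has centre (-2.5, -0.5) and r² = 226/4 = 56.5.
Check P: distance² to centre = 22.5 ≤ 56.5, so it lies inside.
All remaining points lie in this disk, and no smaller disk contains both endpoints, so this is the minimum enclosing circle.

56.5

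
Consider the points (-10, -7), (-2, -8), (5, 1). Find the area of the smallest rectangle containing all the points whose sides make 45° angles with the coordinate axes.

103.5

In coordinates u = x + y, v = x − y the rectangle is axis-aligned; the map (x,y)→(u,v) scales areas by 2.
u-values: -17, -10, 6; range = 6 − (-17) = 23.
v-values: -3, 6, 4; range = 6 − (-3) = 9.
Area = (23 × 9) / 2 = 103.5.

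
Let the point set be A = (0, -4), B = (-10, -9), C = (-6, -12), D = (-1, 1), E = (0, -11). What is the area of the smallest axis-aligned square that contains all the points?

The bounding box has width 10 and height 13.
An axis-aligned square enclosing the set must have side ≥ max(width, height).
So the minimum side is max(10, 13) = 13.
Area = 13² = 169.

169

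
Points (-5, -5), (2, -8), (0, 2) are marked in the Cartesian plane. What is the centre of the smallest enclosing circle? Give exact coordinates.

Call the three points A, B, C in the order given.
Side lengths²: AB² = 58, AC² = 74, BC² = 104.
Since BC² = 104 < 74 + 58 = 132, the triangle is acute, so the smallest enclosing circle is the circumcircle.
Circumcentre = (-0.09375, -3.21875), r² = 27.244140625.
Centre = (-0.09375, -3.21875).

(-0.09375, -3.21875)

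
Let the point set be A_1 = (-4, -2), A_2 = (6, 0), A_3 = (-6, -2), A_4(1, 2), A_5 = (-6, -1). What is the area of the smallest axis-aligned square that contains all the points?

The bounding box has width 12 and height 4.
An axis-aligned square enclosing the set must have side ≥ max(width, height).
So the minimum side is max(12, 4) = 12.
Area = 12² = 144.

144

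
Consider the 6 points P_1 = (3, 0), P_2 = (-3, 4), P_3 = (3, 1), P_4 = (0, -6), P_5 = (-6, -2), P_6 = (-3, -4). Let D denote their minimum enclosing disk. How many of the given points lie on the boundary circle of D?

2

A smallest enclosing disk is always determined by at most three of the input points on its boundary.
The farthest pair is P_2–P_4 with squared distance 109. The circle on this segment as diameter has centre (-1.5, -1) and r² = 109/4 = 27.25.
Check P_1: distance² to centre = 21.25 ≤ 27.25, so it lies inside.
All remaining points lie in this disk, and no smaller disk contains both endpoints, so this is the minimum enclosing circle.
The points at distance exactly r from the centre are P_2, P_4 — 2 points.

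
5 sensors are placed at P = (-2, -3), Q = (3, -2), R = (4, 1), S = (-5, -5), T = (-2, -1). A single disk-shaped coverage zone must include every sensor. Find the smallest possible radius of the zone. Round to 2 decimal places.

The minimum enclosing circle of a finite set is fixed by two of the points (as a diameter) or three (as a circumcircle).
The farthest pair is R–S with squared distance 117. The circle on this segment as diameter has centre (-0.5, -2) and r² = 117/4 = 29.25.
Check P: distance² to centre = 3.25 ≤ 29.25, so it lies inside.
All remaining points lie in this disk, and no smaller disk contains both endpoints, so this is the minimum enclosing circle.
r = √(29.25) ≈ 5.41.

5.41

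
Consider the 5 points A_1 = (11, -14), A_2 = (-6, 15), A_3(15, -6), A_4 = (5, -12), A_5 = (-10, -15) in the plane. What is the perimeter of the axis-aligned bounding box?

Width = max x − min x = 15 − (-10) = 25.
Height = max y − min y = 15 − (-15) = 30.
Perimeter = 2(25 + 30) = 110.

110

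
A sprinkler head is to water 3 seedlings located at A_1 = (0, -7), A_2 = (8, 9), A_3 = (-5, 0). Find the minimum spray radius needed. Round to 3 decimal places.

8.945

Side lengths²: A_1A_2² = 320, A_1A_3² = 74, A_2A_3² = 250.
Since A_1A_2² = 320 < 250 + 74 = 324, the triangle is acute, so the smallest enclosing circle is the circumcircle.
Circumcentre = (66/17, 18/17), r² = 23125/289.
r = √(23125/289) ≈ 8.945.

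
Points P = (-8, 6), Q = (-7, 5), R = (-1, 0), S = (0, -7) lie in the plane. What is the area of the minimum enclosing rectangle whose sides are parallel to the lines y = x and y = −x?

63

In coordinates u = x + y, v = x − y the rectangle is axis-aligned; the map (x,y)→(u,v) scales areas by 2.
u-values: -2, -2, -1, -7; range = -1 − (-7) = 6.
v-values: -14, -12, -1, 7; range = 7 − (-14) = 21.
Area = (6 × 21) / 2 = 63.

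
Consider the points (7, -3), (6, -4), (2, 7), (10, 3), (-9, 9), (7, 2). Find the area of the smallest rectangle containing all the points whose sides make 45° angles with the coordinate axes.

In coordinates u = x + y, v = x − y the rectangle is axis-aligned; the map (x,y)→(u,v) scales areas by 2.
u-values: 4, 2, 9, 13, 0, 9; range = 13 − 0 = 13.
v-values: 10, 10, -5, 7, -18, 5; range = 10 − (-18) = 28.
Area = (13 × 28) / 2 = 182.

182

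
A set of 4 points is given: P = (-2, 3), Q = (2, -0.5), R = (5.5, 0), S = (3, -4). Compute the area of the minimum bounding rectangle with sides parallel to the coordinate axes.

52.5

x ranges over [-2, 5.5], width 7.5.
y ranges over [-4, 3], height 7.
Area = 7.5 × 7 = 52.5.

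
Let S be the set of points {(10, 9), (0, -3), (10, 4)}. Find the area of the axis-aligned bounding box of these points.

120

x ranges over [0, 10], width 10.
y ranges over [-3, 9], height 12.
Area = 10 × 12 = 120.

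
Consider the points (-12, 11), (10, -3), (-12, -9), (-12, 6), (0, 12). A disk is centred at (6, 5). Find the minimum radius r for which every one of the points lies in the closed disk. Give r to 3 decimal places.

The required radius is the distance from (6, 5) to the farthest point.
Squared distances: 360, 80, 520, 325, 85.
Maximum is 520, attained at (-12, -9).
r = √520 ≈ 22.804.

22.804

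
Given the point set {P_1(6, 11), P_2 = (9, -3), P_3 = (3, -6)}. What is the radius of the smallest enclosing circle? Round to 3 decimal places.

8.631

Side lengths²: P_1P_2² = 205, P_1P_3² = 298, P_2P_3² = 45.
Since P_1P_3² = 298 ≥ 205 + 45 = 250, the angle opposite P_1P_3 is not acute, so the smallest enclosing circle has P_1P_3 as diameter.
Centre = midpoint of P_1P_3 = (4.5, 2.5), r² = 298/4 = 74.5.
r = √(74.5) ≈ 8.631.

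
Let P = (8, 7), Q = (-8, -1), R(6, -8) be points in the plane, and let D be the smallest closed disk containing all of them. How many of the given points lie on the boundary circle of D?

Side lengths²: PQ² = 320, PR² = 229, QR² = 245.
Since PQ² = 320 < 245 + 229 = 474, the triangle is acute, so the smallest enclosing circle is the circumcircle.
Circumcentre = (1.375, 0.25), r² = 89.453125.
The points at distance exactly r from the centre are P, Q, R — 3 points.

3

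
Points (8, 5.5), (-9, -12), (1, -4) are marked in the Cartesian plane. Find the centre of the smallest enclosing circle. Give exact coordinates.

(-0.5, -3.25)

Call the three points A, B, C in the order given.
Side lengths²: AB² = 595.25, AC² = 139.25, BC² = 164.
Since AB² = 595.25 ≥ 164 + 139.25 = 303.25, the angle opposite AB is not acute, so the smallest enclosing circle has AB as diameter.
Centre = midpoint of AB = (-0.5, -3.25), r² = 595.25/4 = 148.8125.
Centre = (-0.5, -3.25).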